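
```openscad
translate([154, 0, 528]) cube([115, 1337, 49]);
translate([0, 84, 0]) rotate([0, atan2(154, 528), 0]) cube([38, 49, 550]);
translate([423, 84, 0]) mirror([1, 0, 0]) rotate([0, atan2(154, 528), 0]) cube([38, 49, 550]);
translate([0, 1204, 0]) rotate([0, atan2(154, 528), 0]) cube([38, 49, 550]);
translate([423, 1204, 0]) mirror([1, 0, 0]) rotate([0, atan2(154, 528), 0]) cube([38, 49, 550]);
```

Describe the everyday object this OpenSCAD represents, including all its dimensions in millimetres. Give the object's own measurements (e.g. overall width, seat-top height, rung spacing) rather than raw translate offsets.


A sawhorse. A 115×1337×49 mm beam (x, y, z) sits on two A-frame leg pairs. Each pair is two raked legs of 38×49 mm section (49 mm along y) splaying symmetrically in x. Each leg rises 528 mm vertically over 154 mm of horizontal reach and is 550 mm long along its own axis. Every leg's outer bottom edge rests on the floor and its outer top edge meets a bottom edge of the beam — the left legs (tilting toward +x) meet the beam's −x bottom edge, the right legs (their mirror images, tilting toward −x) meet its +x bottom edge — so the leg tops tuck under the beam, the beam's underside is 528 mm above the floor, and the feet are 423 mm apart outside-to-outside with the beam centred between them. The two leg pairs are set in 84 mm from either end of the beam.


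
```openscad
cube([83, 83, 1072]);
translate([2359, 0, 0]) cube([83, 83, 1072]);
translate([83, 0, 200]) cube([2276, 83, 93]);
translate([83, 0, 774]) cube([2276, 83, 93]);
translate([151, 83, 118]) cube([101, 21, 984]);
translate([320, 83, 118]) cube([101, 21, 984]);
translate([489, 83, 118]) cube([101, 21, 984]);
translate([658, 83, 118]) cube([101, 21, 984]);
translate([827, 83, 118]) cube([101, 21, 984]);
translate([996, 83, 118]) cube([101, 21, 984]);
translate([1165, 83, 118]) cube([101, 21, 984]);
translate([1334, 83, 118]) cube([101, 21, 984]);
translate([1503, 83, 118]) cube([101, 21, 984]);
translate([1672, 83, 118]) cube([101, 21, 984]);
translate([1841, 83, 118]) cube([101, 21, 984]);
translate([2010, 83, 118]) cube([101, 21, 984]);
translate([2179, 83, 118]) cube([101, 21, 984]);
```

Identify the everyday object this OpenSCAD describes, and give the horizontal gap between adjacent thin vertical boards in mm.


A fence section. The picket gap is 68 mm.

Two posts, two rails, 13 pickets — a fence section. Span 2276 mm holds 13 pickets of 101 mm with 14 equal gaps: ⌊(2276 − 13·101) / 14⌋ = 68 mm.


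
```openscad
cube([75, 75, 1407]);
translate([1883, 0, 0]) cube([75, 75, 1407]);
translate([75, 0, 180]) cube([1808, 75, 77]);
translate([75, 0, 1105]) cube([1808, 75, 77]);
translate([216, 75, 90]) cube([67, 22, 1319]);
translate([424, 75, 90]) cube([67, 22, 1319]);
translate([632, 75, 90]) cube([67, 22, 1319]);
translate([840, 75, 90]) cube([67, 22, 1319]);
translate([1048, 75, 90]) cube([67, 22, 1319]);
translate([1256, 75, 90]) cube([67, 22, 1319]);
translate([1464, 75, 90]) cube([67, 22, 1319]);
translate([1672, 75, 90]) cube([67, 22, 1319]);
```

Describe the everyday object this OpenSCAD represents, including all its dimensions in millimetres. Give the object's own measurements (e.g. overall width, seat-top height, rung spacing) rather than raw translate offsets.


A fence section. Two 75×75 mm posts, 1407 mm tall, stand on the floor with a clear span of 1808 mm between their inner faces. Two horizontal rails of 75×77 mm section span the gap between the posts with their undersides at z = 180 mm and z = 1105 mm, flush with the posts' −y face. 8 pickets, each 67 mm wide, 22 mm thick and 1319 mm tall, are fixed to the +y face of the rails with their bottoms at z = 90 mm, spaced across the span with a 141 mm gap after the −x post and between neighbouring pickets, with 144 mm left before the +x post.


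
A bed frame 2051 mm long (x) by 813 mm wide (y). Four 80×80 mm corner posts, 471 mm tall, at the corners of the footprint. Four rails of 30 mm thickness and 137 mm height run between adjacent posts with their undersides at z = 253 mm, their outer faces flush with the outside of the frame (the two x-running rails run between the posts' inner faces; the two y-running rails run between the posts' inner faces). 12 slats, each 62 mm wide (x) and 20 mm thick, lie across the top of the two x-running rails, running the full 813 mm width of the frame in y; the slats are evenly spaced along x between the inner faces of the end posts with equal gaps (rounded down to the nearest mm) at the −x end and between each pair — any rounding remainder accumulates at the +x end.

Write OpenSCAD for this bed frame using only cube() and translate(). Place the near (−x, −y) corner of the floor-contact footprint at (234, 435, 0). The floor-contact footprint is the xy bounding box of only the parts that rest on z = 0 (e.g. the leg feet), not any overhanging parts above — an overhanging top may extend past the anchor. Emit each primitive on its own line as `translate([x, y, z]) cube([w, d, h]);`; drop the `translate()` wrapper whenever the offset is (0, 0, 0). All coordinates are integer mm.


translate([234, 435, 0]) cube([80, 80, 471]);
translate([234, 1168, 0]) cube([80, 80, 471]);
translate([2205, 435, 0]) cube([80, 80, 471]);
translate([2205, 1168, 0]) cube([80, 80, 471]);
translate([314, 435, 253]) cube([1891, 30, 137]);
translate([314, 1218, 253]) cube([1891, 30, 137]);
translate([234, 515, 253]) cube([30, 653, 137]);
translate([2255, 515, 253]) cube([30, 653, 137]);
translate([402, 435, 390]) cube([62, 813, 20]);
translate([552, 435, 390]) cube([62, 813, 20]);
translate([702, 435, 390]) cube([62, 813, 20]);
translate([852, 435, 390]) cube([62, 813, 20]);
translate([1002, 435, 390]) cube([62, 813, 20]);
translate([1152, 435, 390]) cube([62, 813, 20]);
translate([1302, 435, 390]) cube([62, 813, 20]);
translate([1452, 435, 390]) cube([62, 813, 20]);
translate([1602, 435, 390]) cube([62, 813, 20]);
translate([1752, 435, 390]) cube([62, 813, 20]);
translate([1902, 435, 390]) cube([62, 813, 20]);
translate([2052, 435, 390]) cube([62, 813, 20]);


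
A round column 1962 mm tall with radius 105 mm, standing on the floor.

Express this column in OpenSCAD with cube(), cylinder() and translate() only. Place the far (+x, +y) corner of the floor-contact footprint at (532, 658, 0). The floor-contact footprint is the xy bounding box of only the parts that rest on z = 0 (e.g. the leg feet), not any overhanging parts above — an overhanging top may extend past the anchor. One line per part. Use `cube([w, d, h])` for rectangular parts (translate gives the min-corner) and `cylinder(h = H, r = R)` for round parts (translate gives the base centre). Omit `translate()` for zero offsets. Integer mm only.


translate([427, 553, 0]) cylinder(h = 1962, r = 105);


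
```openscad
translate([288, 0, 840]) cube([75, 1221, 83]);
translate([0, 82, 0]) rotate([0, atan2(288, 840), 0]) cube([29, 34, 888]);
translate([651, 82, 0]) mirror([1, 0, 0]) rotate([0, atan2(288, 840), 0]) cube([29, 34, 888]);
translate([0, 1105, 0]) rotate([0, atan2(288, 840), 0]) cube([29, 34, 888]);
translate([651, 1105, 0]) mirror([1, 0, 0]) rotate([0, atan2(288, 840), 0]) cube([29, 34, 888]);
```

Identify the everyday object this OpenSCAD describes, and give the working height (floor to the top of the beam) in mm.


A sawhorse. The overall height is 923 mm.

A beam across two mirrored pairs of raked legs — a sawhorse. The beam's underside is at z = 840 (matching the legs' vertical rise in atan2(288, 840)) and the beam is 83 mm tall, so its top is at 840 + 83 = 923 mm. The raked legs top out at the beam's underside, so that is the highest point.


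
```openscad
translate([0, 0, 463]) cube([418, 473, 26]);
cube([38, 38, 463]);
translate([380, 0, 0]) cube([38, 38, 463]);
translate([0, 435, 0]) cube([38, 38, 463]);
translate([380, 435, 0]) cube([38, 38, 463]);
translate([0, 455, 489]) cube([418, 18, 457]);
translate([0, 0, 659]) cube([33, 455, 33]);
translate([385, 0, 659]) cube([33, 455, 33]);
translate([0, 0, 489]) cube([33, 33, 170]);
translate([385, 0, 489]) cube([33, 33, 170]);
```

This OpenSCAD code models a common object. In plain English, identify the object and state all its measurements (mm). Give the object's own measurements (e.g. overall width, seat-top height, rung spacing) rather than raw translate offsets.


A chair. The seat is a 418×473×26 mm slab with its top at z = 489 mm, on four 38×38 mm corner legs (flush with the seat edges, standing on z = 0). A flat backrest 18 mm thick, 457 mm tall, spans the full seat width and rises from the seat top along its +y edge, rear face flush with the rear of the seat. Two armrests of 33×33 mm section run along each side from the seat's front edge to the front of the backrest, top faces 203 mm above the seat top and outer faces flush with the seat's x-edges; a 33×33 mm post under the front of each armrest stands on the seat at the front corner.


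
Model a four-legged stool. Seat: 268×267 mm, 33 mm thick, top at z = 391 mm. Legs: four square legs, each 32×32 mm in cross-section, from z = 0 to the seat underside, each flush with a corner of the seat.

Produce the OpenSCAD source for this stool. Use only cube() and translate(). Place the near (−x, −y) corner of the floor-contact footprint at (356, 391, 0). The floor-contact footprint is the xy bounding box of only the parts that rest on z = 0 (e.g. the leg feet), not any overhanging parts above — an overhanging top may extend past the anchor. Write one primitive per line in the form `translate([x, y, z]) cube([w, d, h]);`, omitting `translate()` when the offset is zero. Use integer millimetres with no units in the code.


translate([356, 391, 358]) cube([268, 267, 33]);
translate([356, 391, 0]) cube([32, 32, 358]);
translate([592, 391, 0]) cube([32, 32, 358]);
translate([356, 626, 0]) cube([32, 32, 358]);
translate([592, 626, 0]) cube([32, 32, 358]);


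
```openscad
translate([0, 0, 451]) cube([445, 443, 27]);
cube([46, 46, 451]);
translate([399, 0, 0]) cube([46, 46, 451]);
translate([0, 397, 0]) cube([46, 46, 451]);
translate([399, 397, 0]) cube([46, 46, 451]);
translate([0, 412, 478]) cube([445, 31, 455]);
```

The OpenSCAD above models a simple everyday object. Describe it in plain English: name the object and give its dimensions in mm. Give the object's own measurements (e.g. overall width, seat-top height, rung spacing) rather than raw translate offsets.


A chair. The seat is a 445×443×27 mm slab with its top at z = 478 mm, on four 46×46 mm corner legs (flush with the seat edges, standing on z = 0). A flat backrest 31 mm thick, 455 mm tall, spans the full seat width and rises from the seat top along its +y edge, rear face flush with the rear of the seat.


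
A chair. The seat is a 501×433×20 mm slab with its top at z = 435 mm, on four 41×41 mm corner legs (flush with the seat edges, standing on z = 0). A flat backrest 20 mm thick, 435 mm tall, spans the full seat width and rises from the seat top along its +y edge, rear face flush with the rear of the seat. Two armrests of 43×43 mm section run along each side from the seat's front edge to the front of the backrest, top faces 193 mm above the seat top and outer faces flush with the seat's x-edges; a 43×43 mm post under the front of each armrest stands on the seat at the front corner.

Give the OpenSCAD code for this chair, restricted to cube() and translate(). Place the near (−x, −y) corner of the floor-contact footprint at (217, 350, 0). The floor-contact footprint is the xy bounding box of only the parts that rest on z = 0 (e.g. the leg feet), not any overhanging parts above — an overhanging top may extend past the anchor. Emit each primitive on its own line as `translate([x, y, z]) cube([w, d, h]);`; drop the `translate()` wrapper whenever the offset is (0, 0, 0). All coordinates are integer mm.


translate([217, 350, 415]) cube([501, 433, 20]);
translate([217, 350, 0]) cube([41, 41, 415]);
translate([677, 350, 0]) cube([41, 41, 415]);
translate([217, 742, 0]) cube([41, 41, 415]);
translate([677, 742, 0]) cube([41, 41, 415]);
translate([217, 763, 435]) cube([501, 20, 435]);
translate([217, 350, 585]) cube([43, 413, 43]);
translate([675, 350, 585]) cube([43, 413, 43]);
translate([217, 350, 435]) cube([43, 43, 150]);
translate([675, 350, 435]) cube([43, 43, 150]);


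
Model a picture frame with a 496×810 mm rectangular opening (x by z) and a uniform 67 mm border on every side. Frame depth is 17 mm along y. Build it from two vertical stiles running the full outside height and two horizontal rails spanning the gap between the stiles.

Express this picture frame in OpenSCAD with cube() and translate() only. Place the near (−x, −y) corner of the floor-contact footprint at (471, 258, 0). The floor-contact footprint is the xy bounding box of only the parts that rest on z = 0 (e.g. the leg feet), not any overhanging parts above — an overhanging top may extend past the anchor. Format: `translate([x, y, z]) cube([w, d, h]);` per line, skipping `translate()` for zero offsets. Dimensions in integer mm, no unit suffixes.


translate([471, 258, 0]) cube([67, 17, 944]);
translate([1034, 258, 0]) cube([67, 17, 944]);
translate([538, 258, 0]) cube([496, 17, 67]);
translate([538, 258, 877]) cube([496, 17, 67]);


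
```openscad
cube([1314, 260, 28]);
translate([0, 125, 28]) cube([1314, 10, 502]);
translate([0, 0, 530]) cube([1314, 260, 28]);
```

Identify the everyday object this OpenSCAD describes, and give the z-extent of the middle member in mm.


An I-beam. The web height is 502 mm.

Two wide flanges with a thin centred web — an I-beam. Overall 558 mm minus two 28 mm flanges gives a web of 558 − 2·28 = 502 mm.


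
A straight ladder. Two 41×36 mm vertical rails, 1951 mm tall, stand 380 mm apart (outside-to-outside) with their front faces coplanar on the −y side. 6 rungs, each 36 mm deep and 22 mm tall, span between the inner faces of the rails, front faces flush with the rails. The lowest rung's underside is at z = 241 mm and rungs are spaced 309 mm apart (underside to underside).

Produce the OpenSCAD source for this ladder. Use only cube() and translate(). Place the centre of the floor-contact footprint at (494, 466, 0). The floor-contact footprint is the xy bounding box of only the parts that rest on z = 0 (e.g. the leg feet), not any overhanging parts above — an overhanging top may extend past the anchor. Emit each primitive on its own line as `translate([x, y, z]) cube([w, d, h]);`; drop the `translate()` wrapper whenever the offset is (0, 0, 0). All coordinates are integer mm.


// rung span = 380 - 2*41 = 298
// rung[k] z = 241 + k*309
translate([304, 448, 0]) cube([41, 36, 1951]);
translate([643, 448, 0]) cube([41, 36, 1951]);
translate([345, 448, 241]) cube([298, 36, 22]);
translate([345, 448, 550]) cube([298, 36, 22]);
translate([345, 448, 859]) cube([298, 36, 22]);
translate([345, 448, 1168]) cube([298, 36, 22]);
translate([345, 448, 1477]) cube([298, 36, 22]);
translate([345, 448, 1786]) cube([298, 36, 22]);


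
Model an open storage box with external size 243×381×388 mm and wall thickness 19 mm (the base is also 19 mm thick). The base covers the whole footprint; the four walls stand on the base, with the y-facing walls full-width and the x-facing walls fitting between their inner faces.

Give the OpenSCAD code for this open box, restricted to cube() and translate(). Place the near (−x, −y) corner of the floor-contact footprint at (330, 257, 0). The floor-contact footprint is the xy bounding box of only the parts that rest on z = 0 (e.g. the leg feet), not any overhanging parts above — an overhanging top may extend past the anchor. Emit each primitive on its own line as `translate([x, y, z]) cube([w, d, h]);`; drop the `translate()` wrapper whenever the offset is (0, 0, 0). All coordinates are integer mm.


translate([330, 257, 0]) cube([243, 381, 19]);
translate([330, 257, 19]) cube([243, 19, 369]);
translate([330, 619, 19]) cube([243, 19, 369]);
translate([330, 276, 19]) cube([19, 343, 369]);
translate([554, 276, 19]) cube([19, 343, 369]);


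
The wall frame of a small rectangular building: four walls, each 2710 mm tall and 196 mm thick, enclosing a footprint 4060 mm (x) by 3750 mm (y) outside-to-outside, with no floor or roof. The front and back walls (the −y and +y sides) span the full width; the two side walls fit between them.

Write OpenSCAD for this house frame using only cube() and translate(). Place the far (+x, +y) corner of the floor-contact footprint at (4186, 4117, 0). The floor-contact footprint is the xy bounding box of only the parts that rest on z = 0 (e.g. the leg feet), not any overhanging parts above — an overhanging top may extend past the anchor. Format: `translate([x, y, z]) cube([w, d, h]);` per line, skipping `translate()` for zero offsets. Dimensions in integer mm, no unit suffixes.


translate([126, 367, 0]) cube([4060, 196, 2710]);
translate([126, 3921, 0]) cube([4060, 196, 2710]);
translate([126, 563, 0]) cube([196, 3358, 2710]);
translate([3990, 563, 0]) cube([196, 3358, 2710]);


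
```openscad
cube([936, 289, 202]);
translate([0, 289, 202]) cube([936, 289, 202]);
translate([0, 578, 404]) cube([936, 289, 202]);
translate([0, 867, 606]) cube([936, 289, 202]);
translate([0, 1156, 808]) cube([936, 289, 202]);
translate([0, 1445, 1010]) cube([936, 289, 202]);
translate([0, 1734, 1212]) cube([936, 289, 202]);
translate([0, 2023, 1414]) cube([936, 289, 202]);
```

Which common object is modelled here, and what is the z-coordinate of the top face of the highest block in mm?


A staircase. The total rise is 1616 mm.

8 identical blocks, each offset up and back from the previous — a staircase. Each step is 202 mm tall and there are 8 of them, so the total rise is 8 × 202 = 1616 mm.


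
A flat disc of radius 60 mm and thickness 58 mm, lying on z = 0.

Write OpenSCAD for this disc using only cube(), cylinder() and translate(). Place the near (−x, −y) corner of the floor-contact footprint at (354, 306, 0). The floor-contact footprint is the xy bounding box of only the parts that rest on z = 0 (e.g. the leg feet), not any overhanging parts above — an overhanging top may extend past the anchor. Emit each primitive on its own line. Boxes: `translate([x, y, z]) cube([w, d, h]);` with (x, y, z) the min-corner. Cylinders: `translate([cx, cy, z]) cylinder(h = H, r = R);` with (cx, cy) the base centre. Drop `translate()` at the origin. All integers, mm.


translate([414, 366, 0]) cylinder(h = 58, r = 60);


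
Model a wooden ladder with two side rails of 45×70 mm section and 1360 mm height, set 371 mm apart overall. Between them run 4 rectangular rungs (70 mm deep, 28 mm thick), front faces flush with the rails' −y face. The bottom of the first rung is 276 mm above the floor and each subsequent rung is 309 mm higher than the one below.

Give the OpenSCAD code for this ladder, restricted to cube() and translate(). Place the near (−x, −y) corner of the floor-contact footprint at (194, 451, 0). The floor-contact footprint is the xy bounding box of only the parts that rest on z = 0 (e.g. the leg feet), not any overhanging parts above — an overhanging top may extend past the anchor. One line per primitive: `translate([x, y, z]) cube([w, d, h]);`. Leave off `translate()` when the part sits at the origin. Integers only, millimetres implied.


translate([194, 451, 0]) cube([45, 70, 1360]);
translate([520, 451, 0]) cube([45, 70, 1360]);
translate([239, 451, 276]) cube([281, 70, 28]);
translate([239, 451, 585]) cube([281, 70, 28]);
translate([239, 451, 894]) cube([281, 70, 28]);
translate([239, 451, 1203]) cube([281, 70, 28]);


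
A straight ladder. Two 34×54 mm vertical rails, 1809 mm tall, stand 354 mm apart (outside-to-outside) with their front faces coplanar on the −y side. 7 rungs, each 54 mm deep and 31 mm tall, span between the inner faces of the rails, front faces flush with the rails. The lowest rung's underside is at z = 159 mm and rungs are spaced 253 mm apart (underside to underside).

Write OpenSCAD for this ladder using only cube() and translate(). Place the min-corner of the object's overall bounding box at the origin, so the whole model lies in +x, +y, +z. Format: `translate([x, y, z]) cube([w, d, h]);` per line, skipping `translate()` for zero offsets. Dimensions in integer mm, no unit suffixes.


cube([34, 54, 1809]);
translate([320, 0, 0]) cube([34, 54, 1809]);
translate([34, 0, 159]) cube([286, 54, 31]);
translate([34, 0, 412]) cube([286, 54, 31]);
translate([34, 0, 665]) cube([286, 54, 31]);
translate([34, 0, 918]) cube([286, 54, 31]);
translate([34, 0, 1171]) cube([286, 54, 31]);
translate([34, 0, 1424]) cube([286, 54, 31]);
translate([34, 0, 1677]) cube([286, 54, 31]);


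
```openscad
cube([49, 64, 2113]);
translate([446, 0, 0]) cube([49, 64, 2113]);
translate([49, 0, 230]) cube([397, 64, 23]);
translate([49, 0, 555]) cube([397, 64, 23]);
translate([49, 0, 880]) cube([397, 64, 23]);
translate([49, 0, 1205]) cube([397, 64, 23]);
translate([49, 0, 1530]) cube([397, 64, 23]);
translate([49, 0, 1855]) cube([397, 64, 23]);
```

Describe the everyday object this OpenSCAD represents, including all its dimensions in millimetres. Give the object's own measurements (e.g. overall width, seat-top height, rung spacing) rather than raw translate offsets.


A straight ladder. Two 49×64 mm vertical rails, 2113 mm tall, stand 495 mm apart (outside-to-outside) with their front faces coplanar on the −y side. 6 rungs, each 64 mm deep and 23 mm tall, span between the inner faces of the rails, front faces flush with the rails. The lowest rung's underside is at z = 230 mm and rungs are spaced 325 mm apart (underside to underside).


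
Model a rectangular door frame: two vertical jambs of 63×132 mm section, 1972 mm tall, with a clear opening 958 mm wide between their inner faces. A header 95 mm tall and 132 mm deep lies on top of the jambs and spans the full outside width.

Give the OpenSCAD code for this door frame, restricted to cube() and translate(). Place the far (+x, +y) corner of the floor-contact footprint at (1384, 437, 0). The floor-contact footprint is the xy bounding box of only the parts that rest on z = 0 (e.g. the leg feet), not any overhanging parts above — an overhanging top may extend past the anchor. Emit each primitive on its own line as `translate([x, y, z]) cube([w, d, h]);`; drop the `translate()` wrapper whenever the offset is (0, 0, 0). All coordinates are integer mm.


translate([300, 305, 0]) cube([63, 132, 1972]);
translate([1321, 305, 0]) cube([63, 132, 1972]);
translate([300, 305, 1972]) cube([1084, 132, 95]);


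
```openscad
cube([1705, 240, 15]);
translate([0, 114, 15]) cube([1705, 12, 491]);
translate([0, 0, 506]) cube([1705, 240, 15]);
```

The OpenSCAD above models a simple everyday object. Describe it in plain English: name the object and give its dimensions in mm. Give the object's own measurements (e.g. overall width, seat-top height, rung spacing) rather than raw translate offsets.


An I-beam lying along x, 1705 mm long. Overall section height 521 mm. Two flanges 240 mm wide (y) and 15 mm thick, one on the floor and one at the top; a web 12 mm thick runs between them, centred on the flange width.


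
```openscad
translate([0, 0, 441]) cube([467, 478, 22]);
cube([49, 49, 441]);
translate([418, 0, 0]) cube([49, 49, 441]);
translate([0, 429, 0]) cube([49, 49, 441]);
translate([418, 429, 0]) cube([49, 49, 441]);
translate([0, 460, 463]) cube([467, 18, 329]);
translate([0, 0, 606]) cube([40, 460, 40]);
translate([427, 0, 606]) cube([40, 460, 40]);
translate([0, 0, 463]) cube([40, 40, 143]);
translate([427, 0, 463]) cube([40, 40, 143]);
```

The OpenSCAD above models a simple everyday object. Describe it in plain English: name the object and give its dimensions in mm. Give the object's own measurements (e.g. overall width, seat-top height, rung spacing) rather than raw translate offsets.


A chair. The seat is a 467×478×22 mm slab with its top at z = 463 mm, on four 49×49 mm corner legs (flush with the seat edges, standing on z = 0). A flat backrest 18 mm thick, 329 mm tall, spans the full seat width and rises from the seat top along its +y edge, rear face flush with the rear of the seat. Two armrests of 40×40 mm section run along each side from the seat's front edge to the front of the backrest, top faces 183 mm above the seat top and outer faces flush with the seat's x-edges; a 40×40 mm post under the front of each armrest stands on the seat at the front corner.


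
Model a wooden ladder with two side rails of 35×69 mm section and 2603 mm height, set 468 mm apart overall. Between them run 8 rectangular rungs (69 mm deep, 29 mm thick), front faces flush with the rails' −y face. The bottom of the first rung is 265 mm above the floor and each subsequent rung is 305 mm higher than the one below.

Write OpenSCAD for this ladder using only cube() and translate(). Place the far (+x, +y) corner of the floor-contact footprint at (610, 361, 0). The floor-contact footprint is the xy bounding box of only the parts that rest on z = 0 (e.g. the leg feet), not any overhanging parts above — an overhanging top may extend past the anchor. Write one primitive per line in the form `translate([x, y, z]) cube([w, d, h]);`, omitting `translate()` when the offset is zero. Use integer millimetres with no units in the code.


// rung span = 468 - 2*35 = 398
// rung[k] z = 265 + k*305
translate([142, 292, 0]) cube([35, 69, 2603]);
translate([575, 292, 0]) cube([35, 69, 2603]);
translate([177, 292, 265]) cube([398, 69, 29]);
translate([177, 292, 570]) cube([398, 69, 29]);
translate([177, 292, 875]) cube([398, 69, 29]);
translate([177, 292, 1180]) cube([398, 69, 29]);
translate([177, 292, 1485]) cube([398, 69, 29]);
translate([177, 292, 1790]) cube([398, 69, 29]);
translate([177, 292, 2095]) cube([398, 69, 29]);
translate([177, 292, 2400]) cube([398, 69, 29]);


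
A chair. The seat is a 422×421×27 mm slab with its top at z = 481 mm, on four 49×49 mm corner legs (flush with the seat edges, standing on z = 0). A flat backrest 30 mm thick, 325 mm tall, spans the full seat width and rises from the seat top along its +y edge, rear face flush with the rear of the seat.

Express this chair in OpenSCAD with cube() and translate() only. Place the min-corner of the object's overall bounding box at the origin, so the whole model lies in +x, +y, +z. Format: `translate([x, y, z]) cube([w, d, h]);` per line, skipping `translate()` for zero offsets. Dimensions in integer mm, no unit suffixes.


translate([0, 0, 454]) cube([422, 421, 27]);
cube([49, 49, 454]);
translate([373, 0, 0]) cube([49, 49, 454]);
translate([0, 372, 0]) cube([49, 49, 454]);
translate([373, 372, 0]) cube([49, 49, 454]);
translate([0, 391, 481]) cube([422, 30, 325]);


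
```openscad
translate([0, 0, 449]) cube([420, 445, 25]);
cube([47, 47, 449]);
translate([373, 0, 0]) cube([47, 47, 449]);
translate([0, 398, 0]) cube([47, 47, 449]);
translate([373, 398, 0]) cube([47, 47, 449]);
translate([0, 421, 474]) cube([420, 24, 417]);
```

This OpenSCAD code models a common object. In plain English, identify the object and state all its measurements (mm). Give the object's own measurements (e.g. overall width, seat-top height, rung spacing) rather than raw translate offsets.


A chair. The seat is a 420×445×25 mm slab with its top at z = 474 mm, on four 47×47 mm corner legs (flush with the seat edges, standing on z = 0). A flat backrest 24 mm thick, 417 mm tall, spans the full seat width and rises from the seat top along its +y edge, rear face flush with the rear of the seat.


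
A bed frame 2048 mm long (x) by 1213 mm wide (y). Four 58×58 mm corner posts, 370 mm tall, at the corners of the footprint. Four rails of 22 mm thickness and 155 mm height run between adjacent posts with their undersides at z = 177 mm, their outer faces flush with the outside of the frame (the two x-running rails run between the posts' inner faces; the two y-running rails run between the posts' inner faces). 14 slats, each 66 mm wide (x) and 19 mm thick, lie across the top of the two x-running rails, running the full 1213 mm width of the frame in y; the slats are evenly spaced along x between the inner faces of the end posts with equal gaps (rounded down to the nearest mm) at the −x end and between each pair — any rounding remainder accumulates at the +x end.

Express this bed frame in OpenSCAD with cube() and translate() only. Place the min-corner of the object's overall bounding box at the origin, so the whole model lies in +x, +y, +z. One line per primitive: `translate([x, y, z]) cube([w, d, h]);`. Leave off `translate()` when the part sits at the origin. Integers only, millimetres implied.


cube([58, 58, 370]);
translate([0, 1155, 0]) cube([58, 58, 370]);
translate([1990, 0, 0]) cube([58, 58, 370]);
translate([1990, 1155, 0]) cube([58, 58, 370]);
translate([58, 0, 177]) cube([1932, 22, 155]);
translate([58, 1191, 177]) cube([1932, 22, 155]);
translate([0, 58, 177]) cube([22, 1097, 155]);
translate([2026, 58, 177]) cube([22, 1097, 155]);
translate([125, 0, 332]) cube([66, 1213, 19]);
translate([258, 0, 332]) cube([66, 1213, 19]);
translate([391, 0, 332]) cube([66, 1213, 19]);
translate([524, 0, 332]) cube([66, 1213, 19]);
translate([657, 0, 332]) cube([66, 1213, 19]);
translate([790, 0, 332]) cube([66, 1213, 19]);
translate([923, 0, 332]) cube([66, 1213, 19]);
translate([1056, 0, 332]) cube([66, 1213, 19]);
translate([1189, 0, 332]) cube([66, 1213, 19]);
translate([1322, 0, 332]) cube([66, 1213, 19]);
translate([1455, 0, 332]) cube([66, 1213, 19]);
translate([1588, 0, 332]) cube([66, 1213, 19]);
translate([1721, 0, 332]) cube([66, 1213, 19]);
translate([1854, 0, 332]) cube([66, 1213, 19]);


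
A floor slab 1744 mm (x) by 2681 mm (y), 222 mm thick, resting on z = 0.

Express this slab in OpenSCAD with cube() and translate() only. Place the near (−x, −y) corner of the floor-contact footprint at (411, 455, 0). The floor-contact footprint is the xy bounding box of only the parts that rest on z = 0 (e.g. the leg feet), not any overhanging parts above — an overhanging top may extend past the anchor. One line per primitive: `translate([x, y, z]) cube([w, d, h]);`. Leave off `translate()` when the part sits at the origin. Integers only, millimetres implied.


translate([411, 455, 0]) cube([1744, 2681, 222]);


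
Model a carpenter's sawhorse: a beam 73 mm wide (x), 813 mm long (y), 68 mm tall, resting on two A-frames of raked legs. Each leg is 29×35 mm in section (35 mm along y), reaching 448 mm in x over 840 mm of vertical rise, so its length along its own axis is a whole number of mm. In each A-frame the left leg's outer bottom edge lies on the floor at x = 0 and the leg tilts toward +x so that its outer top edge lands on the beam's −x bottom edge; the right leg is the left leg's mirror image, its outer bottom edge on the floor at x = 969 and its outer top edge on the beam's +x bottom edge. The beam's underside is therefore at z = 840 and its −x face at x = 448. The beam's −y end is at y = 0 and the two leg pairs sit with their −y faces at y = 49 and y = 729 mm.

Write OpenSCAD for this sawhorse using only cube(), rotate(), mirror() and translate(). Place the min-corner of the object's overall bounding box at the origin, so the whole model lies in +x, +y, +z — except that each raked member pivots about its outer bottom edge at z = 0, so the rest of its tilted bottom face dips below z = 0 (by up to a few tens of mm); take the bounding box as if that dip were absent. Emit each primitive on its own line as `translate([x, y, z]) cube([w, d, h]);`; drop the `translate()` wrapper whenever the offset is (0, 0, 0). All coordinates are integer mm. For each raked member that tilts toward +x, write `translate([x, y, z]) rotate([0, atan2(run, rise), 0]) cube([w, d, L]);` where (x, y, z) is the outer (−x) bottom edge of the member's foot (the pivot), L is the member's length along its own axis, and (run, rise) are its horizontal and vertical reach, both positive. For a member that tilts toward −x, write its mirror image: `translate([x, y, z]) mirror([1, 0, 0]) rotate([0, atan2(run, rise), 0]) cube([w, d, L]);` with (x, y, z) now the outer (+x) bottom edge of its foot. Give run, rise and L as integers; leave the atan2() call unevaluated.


// leg length = √(448² + 840²) = 952
// right-leg outer foot x = 2·448 + 73 = 969
// beam min-corner = (448, 0, 840)
translate([448, 0, 840]) cube([73, 813, 68]);
translate([0, 49, 0]) rotate([0, atan2(448, 840), 0]) cube([29, 35, 952]);
translate([969, 49, 0]) mirror([1, 0, 0]) rotate([0, atan2(448, 840), 0]) cube([29, 35, 952]);
translate([0, 729, 0]) rotate([0, atan2(448, 840), 0]) cube([29, 35, 952]);
translate([969, 729, 0]) mirror([1, 0, 0]) rotate([0, atan2(448, 840), 0]) cube([29, 35, 952]);


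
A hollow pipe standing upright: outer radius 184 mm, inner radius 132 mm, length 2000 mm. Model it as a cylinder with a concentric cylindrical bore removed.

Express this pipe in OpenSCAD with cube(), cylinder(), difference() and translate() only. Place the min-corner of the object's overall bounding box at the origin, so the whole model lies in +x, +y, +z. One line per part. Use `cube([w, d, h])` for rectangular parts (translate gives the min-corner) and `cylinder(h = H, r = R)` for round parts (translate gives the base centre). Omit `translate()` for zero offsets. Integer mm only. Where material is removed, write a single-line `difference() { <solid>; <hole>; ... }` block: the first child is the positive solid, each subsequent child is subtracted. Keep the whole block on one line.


difference() { translate([184, 184, 0]) cylinder(h = 2000, r = 184); translate([184, 184, 0]) cylinder(h = 2000, r = 132); }


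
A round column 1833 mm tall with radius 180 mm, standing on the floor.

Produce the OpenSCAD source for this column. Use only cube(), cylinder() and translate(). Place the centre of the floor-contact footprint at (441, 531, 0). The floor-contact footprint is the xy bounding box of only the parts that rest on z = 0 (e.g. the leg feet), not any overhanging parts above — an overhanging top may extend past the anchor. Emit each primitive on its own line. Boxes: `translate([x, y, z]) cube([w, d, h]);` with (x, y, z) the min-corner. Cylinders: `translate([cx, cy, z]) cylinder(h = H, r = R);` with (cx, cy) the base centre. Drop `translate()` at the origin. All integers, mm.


translate([441, 531, 0]) cylinder(h = 1833, r = 180);


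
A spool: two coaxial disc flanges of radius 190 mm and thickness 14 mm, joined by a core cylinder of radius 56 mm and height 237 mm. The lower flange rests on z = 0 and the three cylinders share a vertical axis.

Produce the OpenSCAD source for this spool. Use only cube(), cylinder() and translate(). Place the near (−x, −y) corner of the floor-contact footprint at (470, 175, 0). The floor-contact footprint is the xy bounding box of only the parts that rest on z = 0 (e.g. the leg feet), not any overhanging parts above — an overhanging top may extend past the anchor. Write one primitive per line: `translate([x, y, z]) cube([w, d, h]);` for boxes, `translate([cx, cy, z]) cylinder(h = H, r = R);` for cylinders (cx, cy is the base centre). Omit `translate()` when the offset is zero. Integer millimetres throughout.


translate([660, 365, 0]) cylinder(h = 14, r = 190);
translate([660, 365, 14]) cylinder(h = 237, r = 56);
translate([660, 365, 251]) cylinder(h = 14, r = 190);


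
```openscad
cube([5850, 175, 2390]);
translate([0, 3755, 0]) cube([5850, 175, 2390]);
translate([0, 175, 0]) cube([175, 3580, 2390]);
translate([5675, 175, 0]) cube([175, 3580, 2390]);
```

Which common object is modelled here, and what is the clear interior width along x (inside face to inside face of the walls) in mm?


A house (or room) frame. The interior width is 5500 mm.

Four 2390 mm walls enclosing a rectangle with no floor or roof — a room or house frame. Outside width is 5850 mm and wall thickness is 175 mm, so the interior width is 5850 − 2 × 175 = 5500 mm.


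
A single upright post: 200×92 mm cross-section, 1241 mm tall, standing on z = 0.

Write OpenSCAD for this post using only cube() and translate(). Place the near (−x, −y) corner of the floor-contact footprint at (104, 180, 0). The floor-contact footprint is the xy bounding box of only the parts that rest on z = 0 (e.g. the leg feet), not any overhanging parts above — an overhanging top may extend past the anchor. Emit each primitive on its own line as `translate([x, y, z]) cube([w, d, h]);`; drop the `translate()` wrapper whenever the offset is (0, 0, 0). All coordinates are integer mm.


translate([104, 180, 0]) cube([200, 92, 1241]);


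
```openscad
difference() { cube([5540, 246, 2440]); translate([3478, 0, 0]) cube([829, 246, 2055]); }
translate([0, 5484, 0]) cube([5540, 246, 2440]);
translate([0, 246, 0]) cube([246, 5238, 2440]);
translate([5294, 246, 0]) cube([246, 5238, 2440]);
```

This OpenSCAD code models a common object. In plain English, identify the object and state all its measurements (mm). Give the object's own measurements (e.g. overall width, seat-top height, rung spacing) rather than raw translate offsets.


A single room: four walls, each 2440 mm tall and 246 mm thick, enclosing an outside footprint 5540×5730 mm (x × y), no floor or roof. The front and back walls (−y and +y sides) run the full x-width; the side walls fit between their inner faces. A door opening 829 mm wide and 2055 mm tall is cut through the front wall from the floor up, its −x edge 3478 mm from the wall's −x end.


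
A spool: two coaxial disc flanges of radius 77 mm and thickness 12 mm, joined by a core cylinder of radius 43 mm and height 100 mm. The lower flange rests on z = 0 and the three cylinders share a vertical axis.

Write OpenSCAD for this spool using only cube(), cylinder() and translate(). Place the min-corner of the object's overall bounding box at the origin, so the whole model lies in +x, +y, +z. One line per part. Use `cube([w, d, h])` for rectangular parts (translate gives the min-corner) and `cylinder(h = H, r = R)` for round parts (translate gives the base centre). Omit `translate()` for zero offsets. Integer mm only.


translate([77, 77, 0]) cylinder(h = 12, r = 77);
translate([77, 77, 12]) cylinder(h = 100, r = 43);
translate([77, 77, 112]) cylinder(h = 12, r = 77);


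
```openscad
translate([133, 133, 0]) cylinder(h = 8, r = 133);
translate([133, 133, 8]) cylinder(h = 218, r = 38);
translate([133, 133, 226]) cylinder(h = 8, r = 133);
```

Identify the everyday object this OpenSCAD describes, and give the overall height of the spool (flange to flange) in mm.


A spool. The overall height is 234 mm.

Three coaxial cylinders, large–small–large — a spool. Two 8 mm flanges and a 218 mm core give 8 + 218 + 8 = 234 mm.


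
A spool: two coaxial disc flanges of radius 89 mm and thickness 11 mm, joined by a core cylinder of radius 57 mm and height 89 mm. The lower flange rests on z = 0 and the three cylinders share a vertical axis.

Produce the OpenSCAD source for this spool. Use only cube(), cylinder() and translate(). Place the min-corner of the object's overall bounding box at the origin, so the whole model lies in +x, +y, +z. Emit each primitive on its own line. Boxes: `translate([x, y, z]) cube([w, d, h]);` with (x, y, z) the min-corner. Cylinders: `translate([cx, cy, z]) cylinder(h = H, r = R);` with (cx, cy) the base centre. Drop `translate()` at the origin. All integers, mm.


translate([89, 89, 0]) cylinder(h = 11, r = 89);
translate([89, 89, 11]) cylinder(h = 89, r = 57);
translate([89, 89, 100]) cylinder(h = 11, r = 89);


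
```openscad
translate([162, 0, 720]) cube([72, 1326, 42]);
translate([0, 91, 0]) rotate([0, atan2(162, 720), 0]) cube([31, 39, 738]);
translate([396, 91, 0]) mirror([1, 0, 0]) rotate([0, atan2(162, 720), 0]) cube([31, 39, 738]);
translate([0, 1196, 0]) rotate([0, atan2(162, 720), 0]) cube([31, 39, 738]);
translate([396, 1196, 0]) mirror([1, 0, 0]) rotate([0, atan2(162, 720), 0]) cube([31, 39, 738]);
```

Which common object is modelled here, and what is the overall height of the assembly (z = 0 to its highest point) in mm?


A sawhorse. The overall height is 762 mm.

A beam across two mirrored pairs of raked legs — a sawhorse. The beam's underside is at z = 720 (matching the legs' vertical rise in atan2(162, 720)) and the beam is 42 mm tall, so its top is at 720 + 42 = 762 mm. The raked legs top out at the beam's underside, so that is the highest point.
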